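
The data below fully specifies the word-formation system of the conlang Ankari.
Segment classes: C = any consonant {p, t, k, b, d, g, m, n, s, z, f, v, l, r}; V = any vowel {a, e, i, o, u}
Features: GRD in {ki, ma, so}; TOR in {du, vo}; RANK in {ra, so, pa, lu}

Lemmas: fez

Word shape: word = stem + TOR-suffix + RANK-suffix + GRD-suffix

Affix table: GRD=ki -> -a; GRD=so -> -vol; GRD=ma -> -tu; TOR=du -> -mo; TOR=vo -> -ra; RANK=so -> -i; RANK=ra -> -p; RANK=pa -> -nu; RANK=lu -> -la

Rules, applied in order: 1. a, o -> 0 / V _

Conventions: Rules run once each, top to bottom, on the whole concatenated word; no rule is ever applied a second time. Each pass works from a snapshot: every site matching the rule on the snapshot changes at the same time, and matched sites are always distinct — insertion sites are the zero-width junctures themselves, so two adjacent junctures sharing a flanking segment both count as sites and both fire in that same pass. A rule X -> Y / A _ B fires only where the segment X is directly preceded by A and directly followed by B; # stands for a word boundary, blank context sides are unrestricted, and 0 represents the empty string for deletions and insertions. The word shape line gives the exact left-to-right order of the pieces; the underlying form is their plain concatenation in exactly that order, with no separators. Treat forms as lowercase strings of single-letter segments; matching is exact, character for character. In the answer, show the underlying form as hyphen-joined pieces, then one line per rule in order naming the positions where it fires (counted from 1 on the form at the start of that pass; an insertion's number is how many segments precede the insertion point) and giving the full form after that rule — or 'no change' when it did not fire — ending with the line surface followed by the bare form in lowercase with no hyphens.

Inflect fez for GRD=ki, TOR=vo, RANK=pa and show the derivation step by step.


underlying: fez-ra-nu-a
1. a, o -> 0 / V _: fires at position(s) 8: fezranu
surface: fezranu


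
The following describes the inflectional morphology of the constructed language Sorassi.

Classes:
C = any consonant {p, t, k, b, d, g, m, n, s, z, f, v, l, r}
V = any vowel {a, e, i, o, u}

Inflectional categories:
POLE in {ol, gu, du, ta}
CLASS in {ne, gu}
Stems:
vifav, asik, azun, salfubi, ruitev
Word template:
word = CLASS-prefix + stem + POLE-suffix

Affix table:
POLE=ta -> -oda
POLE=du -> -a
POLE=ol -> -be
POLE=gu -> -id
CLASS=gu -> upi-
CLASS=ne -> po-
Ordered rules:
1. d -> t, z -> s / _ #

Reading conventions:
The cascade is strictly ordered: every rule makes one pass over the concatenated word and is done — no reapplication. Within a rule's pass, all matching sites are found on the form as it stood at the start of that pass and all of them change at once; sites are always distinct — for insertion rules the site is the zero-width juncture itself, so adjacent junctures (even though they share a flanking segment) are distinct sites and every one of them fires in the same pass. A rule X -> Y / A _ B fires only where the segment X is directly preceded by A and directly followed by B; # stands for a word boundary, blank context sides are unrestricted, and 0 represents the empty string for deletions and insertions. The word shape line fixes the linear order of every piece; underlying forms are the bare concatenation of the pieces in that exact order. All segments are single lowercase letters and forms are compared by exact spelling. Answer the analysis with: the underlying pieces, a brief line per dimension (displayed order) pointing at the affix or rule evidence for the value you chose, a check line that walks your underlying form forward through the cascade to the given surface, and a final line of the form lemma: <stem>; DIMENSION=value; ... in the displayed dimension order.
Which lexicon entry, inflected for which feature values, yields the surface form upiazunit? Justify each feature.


underlying: upi-azun-id
POLE=gu - signalled by the affix -id
CLASS=gu - signalled by the affix upi-
check: upiazunid -> upiazunit
lemma: azun; POLE=gu; CLASS=gu


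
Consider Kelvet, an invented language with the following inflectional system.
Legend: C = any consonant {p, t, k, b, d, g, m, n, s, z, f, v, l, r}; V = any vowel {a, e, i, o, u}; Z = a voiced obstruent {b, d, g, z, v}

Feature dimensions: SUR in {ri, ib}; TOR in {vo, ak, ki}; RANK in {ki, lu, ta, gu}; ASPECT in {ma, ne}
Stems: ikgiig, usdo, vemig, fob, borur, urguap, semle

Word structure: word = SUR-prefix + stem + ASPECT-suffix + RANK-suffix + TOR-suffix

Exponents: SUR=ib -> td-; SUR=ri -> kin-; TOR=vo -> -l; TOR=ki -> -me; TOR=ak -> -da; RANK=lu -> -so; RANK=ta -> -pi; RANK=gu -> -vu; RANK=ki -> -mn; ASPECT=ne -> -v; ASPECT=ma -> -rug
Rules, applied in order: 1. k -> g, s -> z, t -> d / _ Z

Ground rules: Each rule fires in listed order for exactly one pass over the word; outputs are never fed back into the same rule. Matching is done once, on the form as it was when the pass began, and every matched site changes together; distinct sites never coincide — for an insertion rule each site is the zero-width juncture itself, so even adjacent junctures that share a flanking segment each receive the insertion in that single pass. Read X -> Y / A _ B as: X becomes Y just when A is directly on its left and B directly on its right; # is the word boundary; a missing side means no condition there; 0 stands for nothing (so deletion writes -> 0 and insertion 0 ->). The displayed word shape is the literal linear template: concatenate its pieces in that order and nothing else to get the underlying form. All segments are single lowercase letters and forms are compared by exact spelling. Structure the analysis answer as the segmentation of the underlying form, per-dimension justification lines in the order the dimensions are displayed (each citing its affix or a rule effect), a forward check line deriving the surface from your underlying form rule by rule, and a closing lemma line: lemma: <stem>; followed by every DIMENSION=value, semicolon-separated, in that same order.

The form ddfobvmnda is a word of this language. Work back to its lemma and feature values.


underlying: td-fob-v-mn-da
SUR=ib - signalled by the affix td-
TOR=ak - signalled by the affix -da
RANK=ki - signalled by the affix -mn
ASPECT=ne - signalled by the affix -v
check: tdfobvmnda -> ddfobvmnda
lemma: fob; SUR=ib; TOR=ak; RANK=ki; ASPECT=ne


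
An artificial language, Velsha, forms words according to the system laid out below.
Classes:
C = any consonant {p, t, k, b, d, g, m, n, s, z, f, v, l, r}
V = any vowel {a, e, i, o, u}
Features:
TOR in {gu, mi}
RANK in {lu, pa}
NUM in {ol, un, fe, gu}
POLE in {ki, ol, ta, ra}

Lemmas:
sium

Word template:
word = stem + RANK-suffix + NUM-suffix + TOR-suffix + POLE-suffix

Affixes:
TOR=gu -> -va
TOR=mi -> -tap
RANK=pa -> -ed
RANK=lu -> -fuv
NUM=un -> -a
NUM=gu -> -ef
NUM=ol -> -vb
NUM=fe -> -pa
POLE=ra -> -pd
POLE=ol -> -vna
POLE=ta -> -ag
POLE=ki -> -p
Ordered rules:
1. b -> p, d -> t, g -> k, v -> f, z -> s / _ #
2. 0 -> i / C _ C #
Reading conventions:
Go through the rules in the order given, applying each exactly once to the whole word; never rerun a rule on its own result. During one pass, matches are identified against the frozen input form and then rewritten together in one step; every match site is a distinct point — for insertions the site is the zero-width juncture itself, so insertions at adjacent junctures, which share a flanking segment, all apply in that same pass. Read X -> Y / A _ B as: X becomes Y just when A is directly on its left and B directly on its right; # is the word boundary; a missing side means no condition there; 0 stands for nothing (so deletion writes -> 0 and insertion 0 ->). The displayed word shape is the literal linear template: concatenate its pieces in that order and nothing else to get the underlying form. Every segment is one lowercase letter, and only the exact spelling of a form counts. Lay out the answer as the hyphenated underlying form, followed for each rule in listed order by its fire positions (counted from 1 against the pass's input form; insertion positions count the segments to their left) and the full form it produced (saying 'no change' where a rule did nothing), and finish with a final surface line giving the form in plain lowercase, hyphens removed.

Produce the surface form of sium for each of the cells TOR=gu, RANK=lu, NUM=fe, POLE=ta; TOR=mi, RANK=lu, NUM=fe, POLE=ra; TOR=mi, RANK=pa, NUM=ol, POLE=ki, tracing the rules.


cell TOR=gu, RANK=lu, NUM=fe, POLE=ta:
underlying: sium-fuv-pa-va-ag
1. b -> p, d -> t, g -> k, v -> f, z -> s / _ #: fires at position(s) 13: siumfuvpavaak
2. 0 -> i / C _ C #: no change
surface: siumfuvpavaak

cell TOR=mi, RANK=lu, NUM=fe, POLE=ra:
underlying: sium-fuv-pa-tap-pd
1. b -> p, d -> t, g -> k, v -> f, z -> s / _ #: fires at position(s) 14: siumfuvpatappt
2. 0 -> i / C _ C #: inserts after position(s) 13: siumfuvpatappit
surface: siumfuvpatappit

cell TOR=mi, RANK=pa, NUM=ol, POLE=ki:
underlying: sium-ed-vb-tap-p
1. b -> p, d -> t, g -> k, v -> f, z -> s / _ #: no change
2. 0 -> i / C _ C #: inserts after position(s) 11: siumedvbtapip
surface: siumedvbtapip


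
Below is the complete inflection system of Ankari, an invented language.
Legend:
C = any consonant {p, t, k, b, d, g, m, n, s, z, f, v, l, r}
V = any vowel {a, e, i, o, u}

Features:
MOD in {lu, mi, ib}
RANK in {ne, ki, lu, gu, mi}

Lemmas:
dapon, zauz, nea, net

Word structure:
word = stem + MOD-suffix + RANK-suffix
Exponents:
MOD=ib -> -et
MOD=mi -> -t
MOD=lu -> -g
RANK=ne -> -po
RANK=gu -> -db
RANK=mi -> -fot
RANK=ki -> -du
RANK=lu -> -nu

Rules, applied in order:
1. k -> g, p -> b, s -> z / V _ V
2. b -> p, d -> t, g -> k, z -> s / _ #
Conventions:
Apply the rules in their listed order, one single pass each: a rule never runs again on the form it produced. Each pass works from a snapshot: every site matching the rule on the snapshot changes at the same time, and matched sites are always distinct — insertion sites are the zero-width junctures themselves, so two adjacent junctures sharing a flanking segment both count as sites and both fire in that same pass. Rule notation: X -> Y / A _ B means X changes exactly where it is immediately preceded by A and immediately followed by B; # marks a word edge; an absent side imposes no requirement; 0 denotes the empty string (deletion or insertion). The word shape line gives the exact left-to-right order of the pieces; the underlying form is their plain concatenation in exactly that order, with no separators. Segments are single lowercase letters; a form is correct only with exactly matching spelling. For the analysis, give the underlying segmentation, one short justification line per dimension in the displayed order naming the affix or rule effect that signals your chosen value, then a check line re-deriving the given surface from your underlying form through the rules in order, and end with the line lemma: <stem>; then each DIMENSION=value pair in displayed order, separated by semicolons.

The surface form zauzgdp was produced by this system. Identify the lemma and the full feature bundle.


underlying: zauz-g-db
MOD=lu - signalled by the affix -g
RANK=gu - signalled by the affix -db
check: zauzgdb -> zauzgdb -> zauzgdp
lemma: zauz; MOD=lu; RANK=gu


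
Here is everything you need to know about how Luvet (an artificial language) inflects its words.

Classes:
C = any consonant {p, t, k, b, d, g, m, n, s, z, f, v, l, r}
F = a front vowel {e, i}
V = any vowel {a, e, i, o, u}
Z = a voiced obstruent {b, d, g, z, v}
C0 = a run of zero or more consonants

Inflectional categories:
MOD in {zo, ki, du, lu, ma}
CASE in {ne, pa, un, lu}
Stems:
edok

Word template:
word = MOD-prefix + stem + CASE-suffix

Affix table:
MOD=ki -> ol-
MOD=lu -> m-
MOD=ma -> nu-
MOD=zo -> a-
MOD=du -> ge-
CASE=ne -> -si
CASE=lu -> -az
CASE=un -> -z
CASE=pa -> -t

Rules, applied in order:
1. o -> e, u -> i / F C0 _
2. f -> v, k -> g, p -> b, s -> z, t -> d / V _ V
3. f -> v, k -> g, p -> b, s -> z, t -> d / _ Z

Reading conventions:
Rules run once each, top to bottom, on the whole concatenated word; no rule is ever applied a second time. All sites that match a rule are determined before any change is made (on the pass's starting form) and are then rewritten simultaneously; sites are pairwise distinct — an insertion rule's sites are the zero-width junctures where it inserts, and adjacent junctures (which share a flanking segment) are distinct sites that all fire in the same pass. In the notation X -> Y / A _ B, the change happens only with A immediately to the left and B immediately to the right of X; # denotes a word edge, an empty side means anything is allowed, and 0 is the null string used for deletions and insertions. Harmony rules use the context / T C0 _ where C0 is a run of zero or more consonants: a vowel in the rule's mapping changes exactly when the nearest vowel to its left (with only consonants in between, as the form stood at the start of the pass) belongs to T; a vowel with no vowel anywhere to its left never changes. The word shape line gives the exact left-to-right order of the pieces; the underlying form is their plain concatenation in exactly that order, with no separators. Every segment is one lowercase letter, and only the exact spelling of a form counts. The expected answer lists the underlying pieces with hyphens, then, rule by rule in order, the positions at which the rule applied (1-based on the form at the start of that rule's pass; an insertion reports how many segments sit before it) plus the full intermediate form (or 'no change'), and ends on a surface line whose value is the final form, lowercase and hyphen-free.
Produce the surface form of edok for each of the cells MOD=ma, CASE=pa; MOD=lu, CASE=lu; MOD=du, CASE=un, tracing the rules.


cell MOD=ma, CASE=pa:
underlying: nu-edok-t
1. o -> e, u -> i / F C0 _: fires at position(s) 5: nuedekt
2. f -> v, k -> g, p -> b, s -> z, t -> d / V _ V: no change
3. f -> v, k -> g, p -> b, s -> z, t -> d / _ Z: no change
surface: nuedekt

cell MOD=lu, CASE=lu:
underlying: m-edok-az
1. o -> e, u -> i / F C0 _: fires at position(s) 4: medekaz
2. f -> v, k -> g, p -> b, s -> z, t -> d / V _ V: fires at position(s) 5: medegaz
3. f -> v, k -> g, p -> b, s -> z, t -> d / _ Z: no change
surface: medegaz

cell MOD=du, CASE=un:
underlying: ge-edok-z
1. o -> e, u -> i / F C0 _: fires at position(s) 5: geedekz
2. f -> v, k -> g, p -> b, s -> z, t -> d / V _ V: no change
3. f -> v, k -> g, p -> b, s -> z, t -> d / _ Z: fires at position(s) 6: geedegz
surface: geedegz


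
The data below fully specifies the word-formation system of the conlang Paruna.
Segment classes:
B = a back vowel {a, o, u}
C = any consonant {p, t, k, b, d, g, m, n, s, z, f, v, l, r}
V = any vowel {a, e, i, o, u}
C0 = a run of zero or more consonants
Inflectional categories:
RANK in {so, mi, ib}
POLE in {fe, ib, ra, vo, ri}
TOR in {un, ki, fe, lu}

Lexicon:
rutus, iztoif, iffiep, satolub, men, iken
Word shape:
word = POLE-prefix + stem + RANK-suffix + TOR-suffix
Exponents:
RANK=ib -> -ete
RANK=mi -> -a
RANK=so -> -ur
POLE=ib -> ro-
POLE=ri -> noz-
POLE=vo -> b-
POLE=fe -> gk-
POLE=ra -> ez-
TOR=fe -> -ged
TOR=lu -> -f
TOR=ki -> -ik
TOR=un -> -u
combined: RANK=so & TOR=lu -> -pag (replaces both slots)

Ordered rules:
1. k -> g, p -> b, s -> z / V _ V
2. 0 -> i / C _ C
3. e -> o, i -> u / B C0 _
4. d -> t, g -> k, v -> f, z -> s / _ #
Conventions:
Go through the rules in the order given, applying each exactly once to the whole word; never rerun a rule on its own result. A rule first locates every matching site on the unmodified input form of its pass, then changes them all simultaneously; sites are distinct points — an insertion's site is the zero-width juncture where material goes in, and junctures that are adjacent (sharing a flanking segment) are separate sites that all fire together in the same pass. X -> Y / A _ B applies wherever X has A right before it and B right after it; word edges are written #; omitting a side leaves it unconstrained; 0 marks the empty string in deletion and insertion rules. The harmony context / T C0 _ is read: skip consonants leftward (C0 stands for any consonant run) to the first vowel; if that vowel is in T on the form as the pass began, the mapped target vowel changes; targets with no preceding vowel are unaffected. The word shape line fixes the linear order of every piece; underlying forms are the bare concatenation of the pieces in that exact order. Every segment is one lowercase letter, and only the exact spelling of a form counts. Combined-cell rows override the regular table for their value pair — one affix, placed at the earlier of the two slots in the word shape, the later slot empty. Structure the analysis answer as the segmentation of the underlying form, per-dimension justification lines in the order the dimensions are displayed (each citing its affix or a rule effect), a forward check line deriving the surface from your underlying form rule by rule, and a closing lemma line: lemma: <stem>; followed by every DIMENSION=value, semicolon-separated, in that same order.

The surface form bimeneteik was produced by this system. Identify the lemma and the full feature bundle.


underlying: b-men-ete-ik
RANK=ib - signalled by the affix -ete
POLE=vo - signalled by the affix b-
TOR=ki - signalled by the affix -ik
check: bmeneteik -> bmeneteik -> bimeneteik -> bimeneteik -> bimeneteik
lemma: men; RANK=ib; POLE=vo; TOR=ki


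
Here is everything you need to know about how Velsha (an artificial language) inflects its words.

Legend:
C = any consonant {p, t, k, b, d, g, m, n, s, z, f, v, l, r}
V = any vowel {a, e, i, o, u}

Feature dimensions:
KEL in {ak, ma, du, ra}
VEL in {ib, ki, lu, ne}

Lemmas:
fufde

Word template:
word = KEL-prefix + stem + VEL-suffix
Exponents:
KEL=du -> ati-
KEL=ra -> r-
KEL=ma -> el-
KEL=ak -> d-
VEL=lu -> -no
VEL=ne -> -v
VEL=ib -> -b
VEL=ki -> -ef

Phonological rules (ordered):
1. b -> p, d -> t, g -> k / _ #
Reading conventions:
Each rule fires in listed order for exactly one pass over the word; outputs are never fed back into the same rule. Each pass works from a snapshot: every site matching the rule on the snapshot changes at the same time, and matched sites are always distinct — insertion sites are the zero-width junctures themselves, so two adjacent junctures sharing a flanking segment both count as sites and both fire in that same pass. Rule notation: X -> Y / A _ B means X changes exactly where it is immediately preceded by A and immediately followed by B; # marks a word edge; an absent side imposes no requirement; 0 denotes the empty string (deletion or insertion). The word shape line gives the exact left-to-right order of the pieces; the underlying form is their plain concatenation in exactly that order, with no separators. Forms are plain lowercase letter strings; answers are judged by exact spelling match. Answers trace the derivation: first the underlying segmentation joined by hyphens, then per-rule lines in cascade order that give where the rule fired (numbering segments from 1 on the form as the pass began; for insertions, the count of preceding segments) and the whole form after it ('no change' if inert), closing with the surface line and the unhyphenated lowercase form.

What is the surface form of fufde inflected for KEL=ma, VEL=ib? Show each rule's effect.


underlying: el-fufde-b
1. b -> p, d -> t, g -> k / _ #: fires at position(s) 8: elfufdep
surface: elfufdep


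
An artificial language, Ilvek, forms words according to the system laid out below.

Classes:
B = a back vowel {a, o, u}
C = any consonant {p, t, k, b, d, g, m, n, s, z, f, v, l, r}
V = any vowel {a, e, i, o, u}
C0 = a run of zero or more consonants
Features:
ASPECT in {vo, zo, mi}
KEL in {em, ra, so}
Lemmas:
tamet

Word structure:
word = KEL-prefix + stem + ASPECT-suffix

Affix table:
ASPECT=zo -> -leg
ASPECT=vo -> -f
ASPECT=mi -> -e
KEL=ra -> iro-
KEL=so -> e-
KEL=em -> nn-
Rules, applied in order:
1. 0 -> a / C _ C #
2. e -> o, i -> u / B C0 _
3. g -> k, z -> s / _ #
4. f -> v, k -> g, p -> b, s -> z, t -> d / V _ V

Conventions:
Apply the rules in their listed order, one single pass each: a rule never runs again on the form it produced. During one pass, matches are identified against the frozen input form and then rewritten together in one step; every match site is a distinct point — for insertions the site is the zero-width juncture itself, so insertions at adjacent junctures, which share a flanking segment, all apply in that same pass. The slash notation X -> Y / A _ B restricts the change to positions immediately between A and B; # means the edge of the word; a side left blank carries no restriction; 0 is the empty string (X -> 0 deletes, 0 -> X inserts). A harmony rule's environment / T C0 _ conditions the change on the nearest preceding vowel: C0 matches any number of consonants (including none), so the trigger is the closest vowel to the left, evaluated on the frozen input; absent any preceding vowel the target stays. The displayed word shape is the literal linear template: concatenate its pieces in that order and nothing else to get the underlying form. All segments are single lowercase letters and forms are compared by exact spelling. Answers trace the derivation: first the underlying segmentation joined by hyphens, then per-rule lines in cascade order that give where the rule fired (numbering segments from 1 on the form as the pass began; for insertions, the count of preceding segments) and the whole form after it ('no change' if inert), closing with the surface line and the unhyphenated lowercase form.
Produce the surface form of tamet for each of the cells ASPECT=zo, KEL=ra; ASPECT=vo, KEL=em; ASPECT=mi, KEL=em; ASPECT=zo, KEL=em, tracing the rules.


cell ASPECT=zo, KEL=ra:
underlying: iro-tamet-leg
1. 0 -> a / C _ C #: no change
2. e -> o, i -> u / B C0 _: fires at position(s) 7: irotamotleg
3. g -> k, z -> s / _ #: fires at position(s) 11: irotamotlek
4. f -> v, k -> g, p -> b, s -> z, t -> d / V _ V: fires at position(s) 4: irodamotlek
surface: irodamotlek

cell ASPECT=vo, KEL=em:
underlying: nn-tamet-f
1. 0 -> a / C _ C #: inserts after position(s) 7: nntametaf
2. e -> o, i -> u / B C0 _: fires at position(s) 6: nntamotaf
3. g -> k, z -> s / _ #: no change
4. f -> v, k -> g, p -> b, s -> z, t -> d / V _ V: fires at position(s) 7: nntamodaf
surface: nntamodaf

cell ASPECT=mi, KEL=em:
underlying: nn-tamet-e
1. 0 -> a / C _ C #: no change
2. e -> o, i -> u / B C0 _: fires at position(s) 6: nntamote
3. g -> k, z -> s / _ #: no change
4. f -> v, k -> g, p -> b, s -> z, t -> d / V _ V: fires at position(s) 7: nntamode
surface: nntamode

cell ASPECT=zo, KEL=em:
underlying: nn-tamet-leg
1. 0 -> a / C _ C #: no change
2. e -> o, i -> u / B C0 _: fires at position(s) 6: nntamotleg
3. g -> k, z -> s / _ #: fires at position(s) 10: nntamotlek
4. f -> v, k -> g, p -> b, s -> z, t -> d / V _ V: no change
surface: nntamotlek


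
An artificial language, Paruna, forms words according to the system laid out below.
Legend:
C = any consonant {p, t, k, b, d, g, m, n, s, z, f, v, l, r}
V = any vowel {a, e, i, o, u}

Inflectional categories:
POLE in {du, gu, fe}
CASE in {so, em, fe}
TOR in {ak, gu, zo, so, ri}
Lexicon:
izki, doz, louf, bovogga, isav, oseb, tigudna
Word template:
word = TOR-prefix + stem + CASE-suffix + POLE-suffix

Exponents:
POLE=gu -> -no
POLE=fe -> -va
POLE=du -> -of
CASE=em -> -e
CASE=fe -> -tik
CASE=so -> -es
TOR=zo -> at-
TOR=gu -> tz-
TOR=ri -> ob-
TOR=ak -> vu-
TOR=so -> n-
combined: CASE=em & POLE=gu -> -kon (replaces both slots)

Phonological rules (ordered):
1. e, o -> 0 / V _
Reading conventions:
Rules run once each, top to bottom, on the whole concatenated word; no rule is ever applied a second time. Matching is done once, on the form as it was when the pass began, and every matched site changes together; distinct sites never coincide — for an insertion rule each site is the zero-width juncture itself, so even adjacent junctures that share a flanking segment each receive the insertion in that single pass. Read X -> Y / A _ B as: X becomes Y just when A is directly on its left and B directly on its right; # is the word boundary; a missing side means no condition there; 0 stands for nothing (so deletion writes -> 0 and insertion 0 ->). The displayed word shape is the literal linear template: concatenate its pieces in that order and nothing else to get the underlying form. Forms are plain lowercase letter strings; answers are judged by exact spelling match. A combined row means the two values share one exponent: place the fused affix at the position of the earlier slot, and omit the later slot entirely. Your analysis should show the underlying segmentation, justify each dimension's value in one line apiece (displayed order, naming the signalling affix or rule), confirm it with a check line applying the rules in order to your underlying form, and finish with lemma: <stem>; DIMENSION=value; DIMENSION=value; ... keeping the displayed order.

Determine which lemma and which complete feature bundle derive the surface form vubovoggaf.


underlying: vu-bovogga-e-of
POLE=du - signalled by the affix -of
CASE=em - signalled by the affix -e
TOR=ak - signalled by the affix vu-
check: vubovoggaeof -> vubovoggaf
lemma: bovogga; POLE=du; CASE=em; TOR=ak


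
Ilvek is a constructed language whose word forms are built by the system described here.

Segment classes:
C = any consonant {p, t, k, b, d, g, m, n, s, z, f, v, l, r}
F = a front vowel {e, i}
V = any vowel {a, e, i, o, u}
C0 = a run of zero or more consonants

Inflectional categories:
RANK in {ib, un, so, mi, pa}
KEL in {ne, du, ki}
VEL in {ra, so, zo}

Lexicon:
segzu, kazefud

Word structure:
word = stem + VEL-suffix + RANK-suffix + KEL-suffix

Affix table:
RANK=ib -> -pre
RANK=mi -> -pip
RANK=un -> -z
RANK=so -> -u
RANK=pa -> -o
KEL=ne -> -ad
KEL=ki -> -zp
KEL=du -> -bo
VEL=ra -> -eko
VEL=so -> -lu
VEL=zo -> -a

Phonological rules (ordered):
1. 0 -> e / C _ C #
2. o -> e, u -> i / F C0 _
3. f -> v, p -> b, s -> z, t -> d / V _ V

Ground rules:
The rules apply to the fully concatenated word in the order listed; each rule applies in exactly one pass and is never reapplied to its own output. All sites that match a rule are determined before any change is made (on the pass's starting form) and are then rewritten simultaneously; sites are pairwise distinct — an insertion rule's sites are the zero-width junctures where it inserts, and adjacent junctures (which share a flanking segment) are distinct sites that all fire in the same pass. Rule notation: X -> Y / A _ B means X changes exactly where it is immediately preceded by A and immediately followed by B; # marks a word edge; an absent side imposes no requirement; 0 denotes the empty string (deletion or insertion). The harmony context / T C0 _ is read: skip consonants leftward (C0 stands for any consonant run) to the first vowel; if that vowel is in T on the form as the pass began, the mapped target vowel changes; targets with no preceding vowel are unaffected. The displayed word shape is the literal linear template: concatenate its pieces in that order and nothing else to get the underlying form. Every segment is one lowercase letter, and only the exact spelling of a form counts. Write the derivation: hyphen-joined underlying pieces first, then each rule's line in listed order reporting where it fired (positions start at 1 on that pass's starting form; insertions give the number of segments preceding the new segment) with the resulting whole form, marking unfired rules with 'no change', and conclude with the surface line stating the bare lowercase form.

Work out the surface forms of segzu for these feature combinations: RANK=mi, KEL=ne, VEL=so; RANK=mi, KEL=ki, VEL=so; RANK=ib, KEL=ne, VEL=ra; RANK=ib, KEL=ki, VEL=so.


cell RANK=mi, KEL=ne, VEL=so:
underlying: segzu-lu-pip-ad
1. 0 -> e / C _ C #: no change
2. o -> e, u -> i / F C0 _: fires at position(s) 5: segzilupipad
3. f -> v, p -> b, s -> z, t -> d / V _ V: fires at position(s) 8, 10: segzilubibad
surface: segzilubibad

cell RANK=mi, KEL=ki, VEL=so:
underlying: segzu-lu-pip-zp
1. 0 -> e / C _ C #: inserts after position(s) 11: segzulupipzep
2. o -> e, u -> i / F C0 _: fires at position(s) 5: segzilupipzep
3. f -> v, p -> b, s -> z, t -> d / V _ V: fires at position(s) 8: segzilubipzep
surface: segzilubipzep

cell RANK=ib, KEL=ne, VEL=ra:
underlying: segzu-eko-pre-ad
1. 0 -> e / C _ C #: no change
2. o -> e, u -> i / F C0 _: fires at position(s) 5, 8: segziekepread
3. f -> v, p -> b, s -> z, t -> d / V _ V: no change
surface: segziekepread

cell RANK=ib, KEL=ki, VEL=so:
underlying: segzu-lu-pre-zp
1. 0 -> e / C _ C #: inserts after position(s) 11: segzuluprezep
2. o -> e, u -> i / F C0 _: fires at position(s) 5: segziluprezep
3. f -> v, p -> b, s -> z, t -> d / V _ V: no change
surface: segziluprezep


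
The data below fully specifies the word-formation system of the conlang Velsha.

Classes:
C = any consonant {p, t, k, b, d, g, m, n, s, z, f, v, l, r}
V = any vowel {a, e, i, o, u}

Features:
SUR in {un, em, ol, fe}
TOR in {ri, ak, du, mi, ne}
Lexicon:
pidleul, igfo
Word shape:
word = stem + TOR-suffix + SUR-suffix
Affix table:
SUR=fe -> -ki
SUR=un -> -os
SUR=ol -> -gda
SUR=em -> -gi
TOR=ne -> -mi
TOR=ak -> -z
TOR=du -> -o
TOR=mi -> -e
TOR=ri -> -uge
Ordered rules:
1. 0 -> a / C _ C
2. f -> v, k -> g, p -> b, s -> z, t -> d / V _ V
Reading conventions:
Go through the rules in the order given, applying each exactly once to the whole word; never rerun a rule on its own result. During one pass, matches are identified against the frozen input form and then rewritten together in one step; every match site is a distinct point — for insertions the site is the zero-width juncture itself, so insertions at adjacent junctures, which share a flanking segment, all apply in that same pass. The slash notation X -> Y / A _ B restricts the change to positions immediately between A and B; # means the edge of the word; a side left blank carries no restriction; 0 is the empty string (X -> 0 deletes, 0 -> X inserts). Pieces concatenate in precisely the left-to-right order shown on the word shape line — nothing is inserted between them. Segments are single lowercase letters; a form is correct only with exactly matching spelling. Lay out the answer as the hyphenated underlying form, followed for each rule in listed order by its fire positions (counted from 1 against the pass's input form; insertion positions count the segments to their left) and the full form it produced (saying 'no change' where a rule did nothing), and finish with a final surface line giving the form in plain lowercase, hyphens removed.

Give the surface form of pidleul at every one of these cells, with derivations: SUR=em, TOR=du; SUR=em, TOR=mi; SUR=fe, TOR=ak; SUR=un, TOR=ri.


cell SUR=em, TOR=du:
underlying: pidleul-o-gi
1. 0 -> a / C _ C: inserts after position(s) 3: pidaleulogi
2. f -> v, k -> g, p -> b, s -> z, t -> d / V _ V: no change
surface: pidaleulogi

cell SUR=em, TOR=mi:
underlying: pidleul-e-gi
1. 0 -> a / C _ C: inserts after position(s) 3: pidaleulegi
2. f -> v, k -> g, p -> b, s -> z, t -> d / V _ V: no change
surface: pidaleulegi

cell SUR=fe, TOR=ak:
underlying: pidleul-z-ki
1. 0 -> a / C _ C: inserts after position(s) 3, 7, 8: pidaleulazaki
2. f -> v, k -> g, p -> b, s -> z, t -> d / V _ V: fires at position(s) 12: pidaleulazagi
surface: pidaleulazagi

cell SUR=un, TOR=ri:
underlying: pidleul-uge-os
1. 0 -> a / C _ C: inserts after position(s) 3: pidaleulugeos
2. f -> v, k -> g, p -> b, s -> z, t -> d / V _ V: no change
surface: pidaleulugeos


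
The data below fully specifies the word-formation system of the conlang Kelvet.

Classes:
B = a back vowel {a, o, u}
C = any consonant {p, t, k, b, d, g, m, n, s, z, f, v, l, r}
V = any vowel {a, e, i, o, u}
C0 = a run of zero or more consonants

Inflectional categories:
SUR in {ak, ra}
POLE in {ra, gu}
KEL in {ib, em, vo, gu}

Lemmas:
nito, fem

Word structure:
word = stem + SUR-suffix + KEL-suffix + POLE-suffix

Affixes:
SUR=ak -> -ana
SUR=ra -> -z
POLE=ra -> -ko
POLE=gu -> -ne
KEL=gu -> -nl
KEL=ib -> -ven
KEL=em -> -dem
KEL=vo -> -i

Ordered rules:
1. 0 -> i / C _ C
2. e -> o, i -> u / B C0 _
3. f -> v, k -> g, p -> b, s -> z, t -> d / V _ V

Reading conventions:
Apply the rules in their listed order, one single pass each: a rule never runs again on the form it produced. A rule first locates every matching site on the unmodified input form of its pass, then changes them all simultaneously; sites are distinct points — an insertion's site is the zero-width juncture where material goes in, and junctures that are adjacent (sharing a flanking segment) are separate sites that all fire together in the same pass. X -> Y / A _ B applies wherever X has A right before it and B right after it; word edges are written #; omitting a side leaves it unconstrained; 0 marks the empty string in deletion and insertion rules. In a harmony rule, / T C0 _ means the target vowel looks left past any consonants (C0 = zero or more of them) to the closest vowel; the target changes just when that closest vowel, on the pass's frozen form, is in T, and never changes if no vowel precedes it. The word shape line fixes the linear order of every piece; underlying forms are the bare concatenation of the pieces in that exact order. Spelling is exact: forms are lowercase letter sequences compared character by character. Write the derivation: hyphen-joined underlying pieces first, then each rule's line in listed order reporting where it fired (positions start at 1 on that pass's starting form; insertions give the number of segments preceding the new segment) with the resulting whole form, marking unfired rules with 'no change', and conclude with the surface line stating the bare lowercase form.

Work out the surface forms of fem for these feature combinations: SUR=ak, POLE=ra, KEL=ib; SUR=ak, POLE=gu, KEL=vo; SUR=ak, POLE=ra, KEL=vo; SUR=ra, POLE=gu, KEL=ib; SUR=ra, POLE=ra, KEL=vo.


cell SUR=ak, POLE=ra, KEL=ib:
underlying: fem-ana-ven-ko
1. 0 -> i / C _ C: inserts after position(s) 9: femanaveniko
2. e -> o, i -> u / B C0 _: fires at position(s) 8: femanavoniko
3. f -> v, k -> g, p -> b, s -> z, t -> d / V _ V: fires at position(s) 11: femanavonigo
surface: femanavonigo

cell SUR=ak, POLE=gu, KEL=vo:
underlying: fem-ana-i-ne
1. 0 -> i / C _ C: no change
2. e -> o, i -> u / B C0 _: fires at position(s) 7: femanaune
3. f -> v, k -> g, p -> b, s -> z, t -> d / V _ V: no change
surface: femanaune

cell SUR=ak, POLE=ra, KEL=vo:
underlying: fem-ana-i-ko
1. 0 -> i / C _ C: no change
2. e -> o, i -> u / B C0 _: fires at position(s) 7: femanauko
3. f -> v, k -> g, p -> b, s -> z, t -> d / V _ V: fires at position(s) 8: femanaugo
surface: femanaugo

cell SUR=ra, POLE=gu, KEL=ib:
underlying: fem-z-ven-ne
1. 0 -> i / C _ C: inserts after position(s) 3, 4, 7: femizivenine
2. e -> o, i -> u / B C0 _: no change
3. f -> v, k -> g, p -> b, s -> z, t -> d / V _ V: no change
surface: femizivenine

cell SUR=ra, POLE=ra, KEL=vo:
underlying: fem-z-i-ko
1. 0 -> i / C _ C: inserts after position(s) 3: femiziko
2. e -> o, i -> u / B C0 _: no change
3. f -> v, k -> g, p -> b, s -> z, t -> d / V _ V: fires at position(s) 7: femizigo
surface: femizigo


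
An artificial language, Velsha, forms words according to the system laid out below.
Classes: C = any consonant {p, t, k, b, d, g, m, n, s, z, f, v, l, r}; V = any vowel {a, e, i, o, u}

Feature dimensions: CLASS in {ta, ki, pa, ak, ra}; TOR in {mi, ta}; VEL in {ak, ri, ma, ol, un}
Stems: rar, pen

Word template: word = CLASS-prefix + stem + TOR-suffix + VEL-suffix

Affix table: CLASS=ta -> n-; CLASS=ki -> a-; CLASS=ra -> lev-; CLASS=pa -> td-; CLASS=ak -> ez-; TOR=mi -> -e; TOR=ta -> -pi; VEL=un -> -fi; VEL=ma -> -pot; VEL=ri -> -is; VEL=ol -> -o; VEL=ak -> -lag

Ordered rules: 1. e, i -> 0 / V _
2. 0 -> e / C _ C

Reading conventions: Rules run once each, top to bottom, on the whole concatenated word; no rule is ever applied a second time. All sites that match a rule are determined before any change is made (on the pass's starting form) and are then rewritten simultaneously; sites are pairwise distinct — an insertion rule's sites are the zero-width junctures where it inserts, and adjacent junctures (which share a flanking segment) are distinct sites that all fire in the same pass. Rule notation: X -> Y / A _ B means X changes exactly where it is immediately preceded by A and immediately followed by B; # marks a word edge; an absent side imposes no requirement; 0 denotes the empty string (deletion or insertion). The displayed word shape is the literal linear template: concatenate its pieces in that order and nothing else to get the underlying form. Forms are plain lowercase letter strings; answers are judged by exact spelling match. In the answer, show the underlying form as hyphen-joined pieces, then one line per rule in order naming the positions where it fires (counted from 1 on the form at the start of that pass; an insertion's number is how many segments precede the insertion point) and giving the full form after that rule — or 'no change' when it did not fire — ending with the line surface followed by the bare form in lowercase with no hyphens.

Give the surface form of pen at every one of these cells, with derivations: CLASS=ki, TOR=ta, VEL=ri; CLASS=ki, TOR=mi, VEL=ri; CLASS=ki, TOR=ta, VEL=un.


cell CLASS=ki, TOR=ta, VEL=ri:
underlying: a-pen-pi-is
1. e, i -> 0 / V _: fires at position(s) 7: apenpis
2. 0 -> e / C _ C: inserts after position(s) 4: apenepis
surface: apenepis

cell CLASS=ki, TOR=mi, VEL=ri:
underlying: a-pen-e-is
1. e, i -> 0 / V _: fires at position(s) 6: apenes
2. 0 -> e / C _ C: no change
surface: apenes

cell CLASS=ki, TOR=ta, VEL=un:
underlying: a-pen-pi-fi
1. e, i -> 0 / V _: no change
2. 0 -> e / C _ C: inserts after position(s) 4: apenepifi
surface: apenepifi


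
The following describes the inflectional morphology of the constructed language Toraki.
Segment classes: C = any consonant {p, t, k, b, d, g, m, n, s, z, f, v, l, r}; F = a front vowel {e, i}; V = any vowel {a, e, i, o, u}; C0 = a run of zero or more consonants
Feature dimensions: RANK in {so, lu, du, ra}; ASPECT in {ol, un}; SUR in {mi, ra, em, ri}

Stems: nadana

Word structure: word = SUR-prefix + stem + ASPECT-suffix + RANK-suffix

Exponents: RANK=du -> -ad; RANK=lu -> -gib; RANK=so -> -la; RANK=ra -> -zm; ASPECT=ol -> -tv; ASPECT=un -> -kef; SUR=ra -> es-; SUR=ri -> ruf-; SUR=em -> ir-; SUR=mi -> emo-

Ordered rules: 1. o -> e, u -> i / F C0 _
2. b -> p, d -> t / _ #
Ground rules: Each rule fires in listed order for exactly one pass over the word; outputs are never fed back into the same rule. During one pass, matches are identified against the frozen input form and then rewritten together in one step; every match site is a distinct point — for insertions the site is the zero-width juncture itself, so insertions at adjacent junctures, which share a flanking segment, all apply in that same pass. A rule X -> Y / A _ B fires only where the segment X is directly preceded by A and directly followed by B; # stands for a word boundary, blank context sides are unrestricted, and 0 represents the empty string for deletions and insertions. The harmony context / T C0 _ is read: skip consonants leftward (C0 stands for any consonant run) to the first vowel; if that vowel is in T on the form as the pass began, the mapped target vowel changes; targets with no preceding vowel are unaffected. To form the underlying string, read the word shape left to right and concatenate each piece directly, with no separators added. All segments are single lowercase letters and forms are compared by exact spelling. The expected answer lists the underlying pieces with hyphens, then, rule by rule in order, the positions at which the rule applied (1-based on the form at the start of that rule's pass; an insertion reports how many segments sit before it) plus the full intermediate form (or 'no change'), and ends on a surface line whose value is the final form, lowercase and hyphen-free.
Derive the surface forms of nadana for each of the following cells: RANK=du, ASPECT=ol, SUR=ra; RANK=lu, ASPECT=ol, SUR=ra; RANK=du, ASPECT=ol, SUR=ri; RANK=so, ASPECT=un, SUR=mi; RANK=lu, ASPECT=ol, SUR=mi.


cell RANK=du, ASPECT=ol, SUR=ra:
underlying: es-nadana-tv-ad
1. o -> e, u -> i / F C0 _: no change
2. b -> p, d -> t / _ #: fires at position(s) 12: esnadanatvat
surface: esnadanatvat

cell RANK=lu, ASPECT=ol, SUR=ra:
underlying: es-nadana-tv-gib
1. o -> e, u -> i / F C0 _: no change
2. b -> p, d -> t / _ #: fires at position(s) 13: esnadanatvgip
surface: esnadanatvgip

cell RANK=du, ASPECT=ol, SUR=ri:
underlying: ruf-nadana-tv-ad
1. o -> e, u -> i / F C0 _: no change
2. b -> p, d -> t / _ #: fires at position(s) 13: rufnadanatvat
surface: rufnadanatvat

cell RANK=so, ASPECT=un, SUR=mi:
underlying: emo-nadana-kef-la
1. o -> e, u -> i / F C0 _: fires at position(s) 3: emenadanakefla
2. b -> p, d -> t / _ #: no change
surface: emenadanakefla

cell RANK=lu, ASPECT=ol, SUR=mi:
underlying: emo-nadana-tv-gib
1. o -> e, u -> i / F C0 _: fires at position(s) 3: emenadanatvgib
2. b -> p, d -> t / _ #: fires at position(s) 14: emenadanatvgip
surface: emenadanatvgip
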